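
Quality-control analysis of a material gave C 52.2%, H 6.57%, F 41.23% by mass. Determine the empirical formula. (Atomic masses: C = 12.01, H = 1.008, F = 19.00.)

Assume 100 g: 52.2 g C, 6.57 g H, 41.23 g F.
C: 52.2 g ÷ 12.01 g/mol = 4.346 mol
H: 6.57 g ÷ 1.008 g/mol = 6.518 mol
F: 41.23 g ÷ 19.00 g/mol = 2.17 mol
Smallest is F at 2.17 mol; normalising gives C 2.003, H 3.004, F 1.000
→ C2H3F

C2H3F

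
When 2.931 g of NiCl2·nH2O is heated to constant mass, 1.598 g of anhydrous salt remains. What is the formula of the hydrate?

Mass of water lost = 2.931 − 1.598 = 1.333 g → 1.333 / 18.02 = 0.07397 mol H2O
Molar mass of NiCl2 = 129.59 g/mol → mol NiCl2 = 1.598 / 129.59 = 0.01233
n = 0.07397 / 0.01233 = 6.00 ≈ 6 → NiCl2·6H2O

NiCl2·6H2O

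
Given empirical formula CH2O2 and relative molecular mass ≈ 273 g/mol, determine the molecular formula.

Empirical-formula mass = 46.03 g/mol
n = 273 / 46.03 = 5.93 ≈ 6
Molecular formula = (CH2O2)6 = C6H12O12

C6H12O12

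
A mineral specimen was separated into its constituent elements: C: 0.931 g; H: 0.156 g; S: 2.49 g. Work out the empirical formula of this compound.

n(C) = 0.931/12.01 = 0.07752, n(H) = 0.156/1.008 = 0.1548, n(S) = 2.49/32.07 = 0.07764
Smallest is C at 0.07752 mol; normalising gives C 1.000, H 1.996, S 1.002
→ CH2S

CH2S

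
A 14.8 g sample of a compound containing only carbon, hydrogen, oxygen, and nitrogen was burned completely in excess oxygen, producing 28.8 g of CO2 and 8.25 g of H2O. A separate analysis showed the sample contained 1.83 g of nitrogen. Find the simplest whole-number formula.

mol C = 28.8 / 44.01 = 0.6544; mass C = 0.6544 × 12.01 = 7.859 g
mol H = 2 × (8.25 / 18.02) = 0.9156; mass H = 0.9156 × 1.008 = 0.9230 g
mol N = 1.83 / 14.01 = 0.1306
mass O = 14.8 − (10.61) = 4.188 g → mol O = 0.2617
Smallest is N at 0.1306 mol; normalising gives C 5.010, H 7.010, N 1.000, O 2.004
Ratio ≈ 5:7:1:2, so the empirical formula is C5H7NO2

C5H7NO2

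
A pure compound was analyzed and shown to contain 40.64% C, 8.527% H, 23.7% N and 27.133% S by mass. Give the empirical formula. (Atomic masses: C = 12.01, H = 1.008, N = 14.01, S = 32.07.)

Assume 100 g: 40.64 g C, 8.527 g H, 23.7 g N, 27.133 g S.
C: 40.64 g ÷ 12.01 g/mol = 3.384 mol
H: 8.527 g ÷ 1.008 g/mol = 8.459 mol
N: 23.7 g ÷ 14.01 g/mol = 1.692 mol
S: 27.133 g ÷ 32.07 g/mol = 0.8461 mol
Divide by the smallest (0.8461 mol S): C 4.000, H 9.999, N 1.999, S 1.000
→ C4H10N2S

C4H10N2S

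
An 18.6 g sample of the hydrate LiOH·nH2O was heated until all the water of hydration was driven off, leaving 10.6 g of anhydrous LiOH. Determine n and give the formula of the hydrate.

LiOH·H2O

Mass of water lost = 18.6 − 10.6 = 8 g → 8 / 18.02 = 0.444 mol H2O
Molar mass of LiOH = 23.95 g/mol → mol LiOH = 10.6 / 23.95 = 0.4426
n = 0.444 / 0.4426 = 1.00 ≈ 1 → LiOH·H2O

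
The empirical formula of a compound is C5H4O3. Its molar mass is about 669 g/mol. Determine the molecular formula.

C30H24O18

Empirical-formula mass = 112.08 g/mol
n = 669 / 112.08 = 5.97 ≈ 6
Molecular formula = (C5H4O3)6 = C30H24O18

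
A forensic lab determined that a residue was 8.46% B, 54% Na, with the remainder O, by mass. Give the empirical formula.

BNa3O3

Assume 100 g: 8.46 g B, 54 g Na, 37.54 g O.
B: 8.46 g ÷ 10.81 g/mol = 0.7826 mol
Na: 54 g ÷ 22.99 g/mol = 2.349 mol
O: 37.54 g ÷ 16.00 g/mol = 2.346 mol
Ratios (÷ 0.7826): B 1.000, Na 3.001, O 2.998
→ BNa3O3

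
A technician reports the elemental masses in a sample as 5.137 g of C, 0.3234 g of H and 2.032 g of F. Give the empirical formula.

C: 5.137 g ÷ 12.01 g/mol = 0.4277 mol
H: 0.3234 g ÷ 1.008 g/mol = 0.3208 mol
F: 2.032 g ÷ 19.00 g/mol = 0.1069 mol
Smallest is F at 0.1069 mol; normalising gives C 3.999, H 3.000, F 1.000
≈ 4:3:1 → C4H3F

C4H3F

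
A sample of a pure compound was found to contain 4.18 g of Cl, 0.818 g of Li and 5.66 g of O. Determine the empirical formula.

Moles — Cl: 4.18 / 35.45 = 0.1179 mol; Li: 0.818 / 6.94 = 0.1179 mol; O: 5.66 / 16.00 = 0.3538 mol
Divide by the smallest (0.1179 mol Li): Cl 1.000, Li 1.000, O 3.001
Ratio ≈ 1:1:3, so the empirical formula is ClLiO3

ClLiO3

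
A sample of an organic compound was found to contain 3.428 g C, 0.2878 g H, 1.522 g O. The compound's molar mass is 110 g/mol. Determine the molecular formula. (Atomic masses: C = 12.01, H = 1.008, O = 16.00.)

C6H6O2

Moles — C: 3.428 / 12.01 = 0.2854 mol; H: 0.2878 / 1.008 = 0.2855 mol; O: 1.522 / 16.00 = 0.09513 mol
Smallest is O at 0.09513 mol; normalising gives C 3.001, H 3.001, O 1.000
≈ 3:3:1 → C3H3O
Empirical-formula mass = 55.05 g/mol
n = 110 / 55.05 = 2.00 ≈ 2
Molecular formula = (C3H3O)×2 = C6H6O2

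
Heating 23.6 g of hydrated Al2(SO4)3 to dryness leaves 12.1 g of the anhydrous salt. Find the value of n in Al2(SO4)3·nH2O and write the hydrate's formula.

Mass of water lost = 23.6 − 12.1 = 11.5 g → 11.5 / 18.02 = 0.6382 mol H2O
Molar mass of Al2(SO4)3 = 342.17 g/mol → mol Al2(SO4)3 = 12.1 / 342.17 = 0.03536
n = 0.6382 / 0.03536 = 18.05 ≈ 18 → Al2(SO4)3·18H2O

Al2(SO4)3·18H2O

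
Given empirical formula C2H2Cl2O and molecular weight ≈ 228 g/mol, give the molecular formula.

Empirical-formula mass = 112.94 g/mol
n = 228 / 112.94 = 2.02 ≈ 2
Molecular formula = (C2H2Cl2O)2 = C4H4Cl4O2

C4H4Cl4O2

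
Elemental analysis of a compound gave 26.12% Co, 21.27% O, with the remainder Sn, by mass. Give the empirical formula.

Assume 100 g: 26.12 g Co, 21.27 g O, 52.61 g Sn.
Moles — Co: 26.12 / 58.93 = 0.4432 mol; O: 21.27 / 16.00 = 1.329 mol; Sn: 52.61 / 118.71 = 0.4432 mol
Smallest is Sn at 0.4432 mol; normalising gives Co 1.000, O 3.000, Sn 1.000
→ CoO3Sn

CoO3Sn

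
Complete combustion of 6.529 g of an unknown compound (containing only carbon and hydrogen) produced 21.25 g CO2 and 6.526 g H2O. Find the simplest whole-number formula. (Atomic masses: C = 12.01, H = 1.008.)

mol C = 21.25 / 44.01 = 0.4828; mass C = 0.4828 × 12.01 = 5.799 g
mol H = 2 × (6.526 / 18.02) = 0.7243; mass H = 0.7243 × 1.008 = 0.7301 g
Divide by the smallest (0.4828 mol C): C 1.000, H 1.500
×2: C 2.00, H 3.00 → C2H3

C2H3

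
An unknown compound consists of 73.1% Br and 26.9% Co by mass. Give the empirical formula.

Br2Co

Assume 100 g: 73.1 g Br, 26.9 g Co.
Moles — Br: 73.1 / 79.90 = 0.9149 mol; Co: 26.9 / 58.93 = 0.4565 mol
Smallest is Co at 0.4565 mol; normalising gives Br 2.004, Co 1.000
→ Br2Co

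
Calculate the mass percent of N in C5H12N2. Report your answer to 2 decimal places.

Molar mass = 5(12.01) + 12(1.008) + 2(14.01) = 100.166 g/mol
Mass of N per mole = 2 × 14.01 = 28.020 g
% N = 28.020 / 100.166 × 100 = 27.97%

27.97%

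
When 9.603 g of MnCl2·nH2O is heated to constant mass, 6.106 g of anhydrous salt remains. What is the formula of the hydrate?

Mass of water lost = 9.603 − 6.106 = 3.497 g → 3.497 / 18.02 = 0.1941 mol H2O
Molar mass of MnCl2 = 125.84 g/mol → mol MnCl2 = 6.106 / 125.84 = 0.04852
n = 0.1941 / 0.04852 = 4.00 ≈ 4 → MnCl2·4H2O

MnCl2·4H2O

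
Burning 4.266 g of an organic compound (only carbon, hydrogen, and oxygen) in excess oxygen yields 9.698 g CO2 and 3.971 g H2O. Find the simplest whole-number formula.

mol C = 9.698 / 44.01 = 0.2204; mass C = 0.2204 × 12.01 = 2.647 g
mol H = 2 × (3.971 / 18.02) = 0.4407; mass H = 0.4407 × 1.008 = 0.4443 g
mass O = 4.266 − (3.091) = 1.175 g → mol O = 0.07345
Ratios (÷ 0.07345): C 3.000, H 6.000, O 1.000
→ C3H6O

C3H6O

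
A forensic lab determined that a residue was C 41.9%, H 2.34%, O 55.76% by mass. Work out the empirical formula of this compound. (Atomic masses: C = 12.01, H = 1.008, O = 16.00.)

Assume 100 g: 41.9 g C, 2.34 g H, 55.76 g O.
C: 41.9 g ÷ 12.01 g/mol = 3.489 mol
H: 2.34 g ÷ 1.008 g/mol = 2.321 mol
O: 55.76 g ÷ 16.00 g/mol = 3.485 mol
Divide by the smallest (2.321 mol H): C 1.503, H 1.000, O 1.501
Scaling by 2: C 3.01, H 2.00, O 3.00 → C3H2O3

C3H2O3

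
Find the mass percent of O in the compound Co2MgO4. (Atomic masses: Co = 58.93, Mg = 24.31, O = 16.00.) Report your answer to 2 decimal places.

Molar mass = 2(58.93) + 1(24.31) + 4(16.00) = 206.170 g/mol
Mass of O per mole = 4 × 16.00 = 64.000 g
% O = 64.000 / 206.170 × 100 = 31.04%

31.04%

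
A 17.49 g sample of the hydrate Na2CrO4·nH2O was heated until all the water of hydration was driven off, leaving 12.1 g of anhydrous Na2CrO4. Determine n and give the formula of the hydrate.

Mass of water lost = 17.49 − 12.1 = 5.39 g → 5.39 / 18.02 = 0.2991 mol H2O
Molar mass of Na2CrO4 = 161.98 g/mol → mol Na2CrO4 = 12.1 / 161.98 = 0.0747
n = 0.2991 / 0.0747 = 4.00 ≈ 4 → Na2CrO4·4H2O

Na2CrO4·4H2O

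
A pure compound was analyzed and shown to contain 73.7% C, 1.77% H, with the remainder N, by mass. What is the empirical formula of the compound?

C7H2N2

Assume 100 g: 73.7 g C, 1.77 g H, 24.53 g N.
n(C) = 73.7/12.01 = 6.137, n(H) = 1.77/1.008 = 1.756, n(N) = 24.53/14.01 = 1.751
Smallest is N at 1.751 mol; normalising gives C 3.505, H 1.003, N 1.000
Scaling by 2: C 7.01, H 2.01, N 2.00 → C7H2N2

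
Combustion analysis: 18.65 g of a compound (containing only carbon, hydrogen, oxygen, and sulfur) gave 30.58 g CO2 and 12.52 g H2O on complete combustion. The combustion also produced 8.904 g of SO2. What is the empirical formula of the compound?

C5H10O2S

mol C = 30.58 / 44.01 = 0.6948; mass C = 0.6948 × 12.01 = 8.345 g
mol H = 2 × (12.52 / 18.02) = 1.390; mass H = 1.390 × 1.008 = 1.401 g
mol S = 8.904 / 64.07 = 0.1390; mass S = 4.457 g
mass O = 18.65 − (14.20) = 4.447 g → mol O = 0.2780
Ratios (÷ 0.139): C 5.000, H 9.999, O 2.000, S 1.000
→ C5H10O2S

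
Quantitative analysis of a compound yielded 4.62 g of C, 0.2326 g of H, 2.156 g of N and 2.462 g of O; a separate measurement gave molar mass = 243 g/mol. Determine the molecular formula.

Moles — C: 4.62 / 12.01 = 0.3847 mol; H: 0.2326 / 1.008 = 0.2308 mol; N: 2.156 / 14.01 = 0.1539 mol; O: 2.462 / 16.00 = 0.1539 mol
Divide by the smallest (0.1539 mol O): C 2.500, H 1.500, N 1.000, O 1.000
Multiply by 2: C 5.00, H 3.00, N 2.00, O 2.00 → C5H3N2O2
Empirical-formula mass = 123.09 g/mol
n = 243 / 123.09 = 1.97 ≈ 2
Molecular formula = (C5H3N2O2)×2 = C10H6N4O4

C10H6N4O4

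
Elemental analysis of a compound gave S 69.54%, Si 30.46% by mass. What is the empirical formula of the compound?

S2Si

Assume 100 g: 69.54 g S, 30.46 g Si.
S: 69.54 g ÷ 32.07 g/mol = 2.168 mol
Si: 30.46 g ÷ 28.09 g/mol = 1.084 mol
Smallest is Si at 1.084 mol; normalising gives S 2.000, Si 1.000
Ratio ≈ 2:1, so the empirical formula is S2Si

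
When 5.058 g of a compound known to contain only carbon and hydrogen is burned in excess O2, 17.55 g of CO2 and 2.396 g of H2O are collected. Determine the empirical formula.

C3H2

mol C = 17.55 / 44.01 = 0.3988; mass C = 0.3988 × 12.01 = 4.789 g
mol H = 2 × (2.396 / 18.02) = 0.2659; mass H = 0.2659 × 1.008 = 0.2681 g
Divide by the smallest (0.2659 mol H): C 1.500, H 1.000
×2: C 3.00, H 2.00 → C3H2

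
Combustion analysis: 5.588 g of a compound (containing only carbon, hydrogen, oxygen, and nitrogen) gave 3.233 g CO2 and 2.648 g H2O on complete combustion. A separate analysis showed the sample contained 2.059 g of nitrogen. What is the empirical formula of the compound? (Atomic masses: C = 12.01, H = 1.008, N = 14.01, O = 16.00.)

CH4N2O2

mol C = 3.233 / 44.01 = 0.07346; mass C = 0.07346 × 12.01 = 0.8823 g
mol H = 2 × (2.648 / 18.02) = 0.2939; mass H = 0.2939 × 1.008 = 0.2962 g
mol N = 2.059 / 14.01 = 0.1470
mass O = 5.588 − (3.238) = 2.350 g → mol O = 0.1469
Divide by the smallest (0.07346 mol C): C 1.000, H 4.001, N 2.001, O 2.000
Ratio ≈ 1:4:2:2, so the empirical formula is CH4N2O2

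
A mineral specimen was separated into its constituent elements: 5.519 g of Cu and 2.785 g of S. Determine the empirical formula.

Cu: 5.519 g ÷ 63.55 g/mol = 0.08685 mol
S: 2.785 g ÷ 32.07 g/mol = 0.08684 mol
Smallest is S at 0.08684 mol; normalising gives Cu 1.000, S 1.000
Ratio ≈ 1:1, so the empirical formula is CuS

CuS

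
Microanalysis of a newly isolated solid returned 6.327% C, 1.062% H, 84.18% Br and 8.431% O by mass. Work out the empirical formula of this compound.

Assume 100 g: 6.327 g C, 1.062 g H, 84.18 g Br, 8.431 g O.
Moles — C: 6.327 / 12.01 = 0.5268 mol; H: 1.062 / 1.008 = 1.054 mol; Br: 84.18 / 79.90 = 1.054 mol; O: 8.431 / 16.00 = 0.5269 mol
Divide by the smallest (0.5268 mol C): C 1.000, H 2.000, Br 2.000, O 1.000
→ CH2Br2O

CH2Br2O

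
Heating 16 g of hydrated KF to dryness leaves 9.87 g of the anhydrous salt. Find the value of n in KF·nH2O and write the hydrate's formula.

KF·2H2O

Mass of water lost = 16 − 9.87 = 6.13 g → 6.13 / 18.02 = 0.3402 mol H2O
Molar mass of KF = 58.10 g/mol → mol KF = 9.87 / 58.10 = 0.1699
n = 0.3402 / 0.1699 = 2.00 ≈ 2 → KF·2H2O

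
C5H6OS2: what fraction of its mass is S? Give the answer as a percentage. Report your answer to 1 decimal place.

43.9%

Molar mass = 5(12.01) + 6(1.008) + 1(16.00) + 2(32.07) = 146.238 g/mol
Mass of S per mole = 2 × 32.07 = 64.140 g
% S = 64.140 / 146.238 × 100 = 43.9%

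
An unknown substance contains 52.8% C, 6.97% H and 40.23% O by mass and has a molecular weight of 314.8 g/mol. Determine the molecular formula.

C14H22O8

Assume 100 g: 52.8 g C, 6.97 g H, 40.23 g O.
Moles — C: 52.8 / 12.01 = 4.396 mol; H: 6.97 / 1.008 = 6.915 mol; O: 40.23 / 16.00 = 2.514 mol
Smallest is O at 2.514 mol; normalising gives C 1.748, H 2.750, O 1.000
Scaling by 4: C 6.99, H 11.00, O 4.00 → C7H11O4
Empirical-formula mass = 159.16 g/mol
n = 314.8 / 159.16 = 1.98 ≈ 2
Molecular formula = (C7H11O4)×2 = C14H22O8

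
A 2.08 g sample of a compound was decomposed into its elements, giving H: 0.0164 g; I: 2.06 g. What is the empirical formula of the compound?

HI

n(H) = 0.0164/1.008 = 0.01627, n(I) = 2.06/126.90 = 0.01623
Smallest is I at 0.01623 mol; normalising gives H 1.002, I 1.000
Ratio ≈ 1:1, so the empirical formula is HI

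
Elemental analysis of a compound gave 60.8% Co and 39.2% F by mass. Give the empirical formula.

Assume 100 g: 60.8 g Co, 39.2 g F.
n(Co) = 60.8/58.93 = 1.032, n(F) = 39.2/19.00 = 2.063
Divide by the smallest (1.032 mol Co): Co 1.000, F 2.000
→ CoF2

CoF2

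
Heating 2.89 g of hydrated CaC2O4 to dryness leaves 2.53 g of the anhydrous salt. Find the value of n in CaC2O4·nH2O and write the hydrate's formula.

Mass of water lost = 2.89 − 2.53 = 0.36 g → 0.36 / 18.02 = 0.01998 mol H2O
Molar mass of CaC2O4 = 128.10 g/mol → mol CaC2O4 = 2.53 / 128.10 = 0.01975
n = 0.01998 / 0.01975 = 1.01 ≈ 1 → CaC2O4·H2O

CaC2O4·H2O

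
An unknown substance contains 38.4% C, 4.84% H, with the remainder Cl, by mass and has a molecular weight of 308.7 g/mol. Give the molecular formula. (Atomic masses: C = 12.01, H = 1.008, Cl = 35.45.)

C10H15Cl5

Assume 100 g: 38.4 g C, 4.84 g H, 56.76 g Cl.
C: 38.4 g ÷ 12.01 g/mol = 3.197 mol
H: 4.84 g ÷ 1.008 g/mol = 4.802 mol
Cl: 56.76 g ÷ 35.45 g/mol = 1.601 mol
Divide by the smallest (1.601 mol Cl): C 1.997, H 2.999, Cl 1.000
≈ 2:3:1 → C2H3Cl
Empirical-formula mass = 62.49 g/mol
n = 308.7 / 62.49 = 4.94 ≈ 5
Molecular formula = (C2H3Cl)×5 = C10H15Cl5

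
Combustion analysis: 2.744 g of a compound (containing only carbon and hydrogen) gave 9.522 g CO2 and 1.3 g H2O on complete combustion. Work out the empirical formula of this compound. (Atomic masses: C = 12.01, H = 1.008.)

mol C = 9.522 / 44.01 = 0.2164; mass C = 0.2164 × 12.01 = 2.598 g
mol H = 2 × (1.3 / 18.02) = 0.1443; mass H = 0.1443 × 1.008 = 0.1454 g
Smallest is H at 0.1443 mol; normalising gives C 1.500, H 1.000
Scaling by 2: C 3.00, H 2.00 → C3H2

C3H2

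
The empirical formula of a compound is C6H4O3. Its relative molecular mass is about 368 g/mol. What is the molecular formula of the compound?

Empirical-formula mass = 124.09 g/mol
n = 368 / 124.09 = 2.97 ≈ 3
Molecular formula = (C6H4O3)3 = C18H12O9

C18H12O9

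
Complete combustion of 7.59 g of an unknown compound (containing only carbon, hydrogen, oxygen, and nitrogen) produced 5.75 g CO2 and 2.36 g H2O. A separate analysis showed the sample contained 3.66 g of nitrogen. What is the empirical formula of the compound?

mol C = 5.75 / 44.01 = 0.1307; mass C = 0.1307 × 12.01 = 1.569 g
mol H = 2 × (2.36 / 18.02) = 0.2619; mass H = 0.2619 × 1.008 = 0.2640 g
mol N = 3.66 / 14.01 = 0.2612
mass O = 7.59 − (5.493) = 2.097 g → mol O = 0.1311
Ratios (÷ 0.1307): C 1.000, H 2.005, N 2.000, O 1.003
Ratio ≈ 1:2:2:1, so the empirical formula is CH2N2O

CH2N2O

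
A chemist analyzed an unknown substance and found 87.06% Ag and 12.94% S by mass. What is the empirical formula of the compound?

Ag2S

Assume 100 g: 87.06 g Ag, 12.94 g S.
n(Ag) = 87.06/107.87 = 0.8071, n(S) = 12.94/32.07 = 0.4035
Smallest is S at 0.4035 mol; normalising gives Ag 2.000, S 1.000
→ Ag2S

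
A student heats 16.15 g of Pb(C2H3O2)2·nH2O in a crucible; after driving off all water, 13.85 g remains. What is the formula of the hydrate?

Mass of water lost = 16.15 − 13.85 = 2.3 g → 2.3 / 18.02 = 0.1276 mol H2O
Molar mass of Pb(C2H3O2)2 = 325.29 g/mol → mol Pb(C2H3O2)2 = 13.85 / 325.29 = 0.04258
n = 0.1276 / 0.04258 = 3.00 ≈ 3 → Pb(C2H3O2)2·3H2O

Pb(C2H3O2)2·3H2O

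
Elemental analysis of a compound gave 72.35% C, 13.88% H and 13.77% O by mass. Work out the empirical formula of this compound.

Assume 100 g: 72.35 g C, 13.88 g H, 13.77 g O.
Moles — C: 72.35 / 12.01 = 6.024 mol; H: 13.88 / 1.008 = 13.77 mol; O: 13.77 / 16.00 = 0.8606 mol
Smallest is O at 0.8606 mol; normalising gives C 7.000, H 16.000, O 1.000
Ratio ≈ 7:16:1, so the empirical formula is C7H16O

C7H16O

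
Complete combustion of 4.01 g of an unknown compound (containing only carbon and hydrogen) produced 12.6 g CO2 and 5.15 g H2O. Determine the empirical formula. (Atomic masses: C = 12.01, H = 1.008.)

CH2

mol C = 12.6 / 44.01 = 0.2863; mass C = 0.2863 × 12.01 = 3.438 g
mol H = 2 × (5.15 / 18.02) = 0.5716; mass H = 0.5716 × 1.008 = 0.5762 g
Divide by the smallest (0.2863 mol C): C 1.000, H 1.996
Ratio ≈ 1:2, so the empirical formula is CH2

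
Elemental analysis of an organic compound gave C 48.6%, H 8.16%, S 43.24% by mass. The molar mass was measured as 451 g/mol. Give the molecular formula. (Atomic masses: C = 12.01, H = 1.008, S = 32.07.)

C18H36S6

Assume 100 g: 48.6 g C, 8.16 g H, 43.24 g S.
Moles — C: 48.6 / 12.01 = 4.047 mol; H: 8.16 / 1.008 = 8.095 mol; S: 43.24 / 32.07 = 1.348 mol
Ratios (÷ 1.348): C 3.001, H 6.004, S 1.000
Ratio ≈ 3:6:1, so the empirical formula is C3H6S
Empirical-formula mass = 74.15 g/mol
n = 451 / 74.15 = 6.08 ≈ 6
Molecular formula = (C3H6S)×6 = C18H36S6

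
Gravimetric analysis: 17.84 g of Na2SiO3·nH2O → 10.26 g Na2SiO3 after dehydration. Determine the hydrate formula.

Mass of water lost = 17.84 − 10.26 = 7.58 g → 7.58 / 18.02 = 0.4206 mol H2O
Molar mass of Na2SiO3 = 122.07 g/mol → mol Na2SiO3 = 10.26 / 122.07 = 0.08405
n = 0.4206 / 0.08405 = 5.00 ≈ 5 → Na2SiO3·5H2O

Na2SiO3·5H2O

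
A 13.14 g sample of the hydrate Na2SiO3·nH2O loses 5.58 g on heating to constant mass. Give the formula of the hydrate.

Na2SiO3·5H2O

Mass of anhydrous Na2SiO3 = 13.14 − 5.58 = 7.56 g
mol H2O = 5.58 / 18.02 = 0.3097
Molar mass of Na2SiO3 = 122.07 g/mol → mol Na2SiO3 = 7.56 / 122.07 = 0.06193
n = 0.3097 / 0.06193 = 5.00 ≈ 5 → Na2SiO3·5H2O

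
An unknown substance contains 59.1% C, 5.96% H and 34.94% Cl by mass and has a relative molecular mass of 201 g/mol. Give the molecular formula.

Assume 100 g: 59.1 g C, 5.96 g H, 34.94 g Cl.
n(C) = 59.1/12.01 = 4.921, n(H) = 5.96/1.008 = 5.913, n(Cl) = 34.94/35.45 = 0.9856
Smallest is Cl at 0.9856 mol; normalising gives C 4.993, H 5.999, Cl 1.000
→ C5H6Cl
Empirical-formula mass = 101.55 g/mol
n = 201 / 101.55 = 1.98 ≈ 2
Molecular formula = (C5H6Cl)×2 = C10H12Cl2

C10H12Cl2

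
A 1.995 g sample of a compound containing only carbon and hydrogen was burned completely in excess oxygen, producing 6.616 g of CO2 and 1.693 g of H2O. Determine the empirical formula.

C4H5

mol C = 6.616 / 44.01 = 0.1503; mass C = 0.1503 × 12.01 = 1.805 g
mol H = 2 × (1.693 / 18.02) = 0.1879; mass H = 0.1879 × 1.008 = 0.1894 g
Ratios (÷ 0.1503): C 1.000, H 1.250
×4: C 4.00, H 5.00 → C4H5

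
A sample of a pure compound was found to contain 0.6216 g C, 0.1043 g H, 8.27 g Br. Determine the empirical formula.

Moles — C: 0.6216 / 12.01 = 0.05176 mol; H: 0.1043 / 1.008 = 0.1035 mol; Br: 8.27 / 79.90 = 0.1035 mol
Divide by the smallest (0.05176 mol C): C 1.000, H 1.999, Br 2.000
→ CH2Br2

CH2Br2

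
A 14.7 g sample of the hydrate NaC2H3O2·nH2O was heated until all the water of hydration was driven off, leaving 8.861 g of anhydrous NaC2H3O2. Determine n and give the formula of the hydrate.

Mass of water lost = 14.7 − 8.861 = 5.839 g → 5.839 / 18.02 = 0.324 mol H2O
Molar mass of NaC2H3O2 = 82.03 g/mol → mol NaC2H3O2 = 8.861 / 82.03 = 0.108
n = 0.324 / 0.108 = 3.00 ≈ 3 → NaC2H3O2·3H2O

NaC2H3O2·3H2O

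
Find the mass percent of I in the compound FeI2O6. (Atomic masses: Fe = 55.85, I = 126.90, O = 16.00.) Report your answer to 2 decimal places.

Molar mass = 1(55.85) + 2(126.90) + 6(16.00) = 405.650 g/mol
Mass of I per mole = 2 × 126.90 = 253.800 g
% I = 253.800 / 405.650 × 100 = 62.57%

62.57%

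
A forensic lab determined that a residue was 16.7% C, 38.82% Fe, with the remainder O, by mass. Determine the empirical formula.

Assume 100 g: 16.7 g C, 38.82 g Fe, 44.48 g O.
C: 16.7 g ÷ 12.01 g/mol = 1.391 mol
Fe: 38.82 g ÷ 55.85 g/mol = 0.6951 mol
O: 44.48 g ÷ 16.00 g/mol = 2.78 mol
Ratios (÷ 0.6951): C 2.001, Fe 1.000, O 4.000
≈ 2:1:4 → C2FeO4

C2FeO4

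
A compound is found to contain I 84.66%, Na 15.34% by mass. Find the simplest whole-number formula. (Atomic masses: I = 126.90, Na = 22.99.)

Assume 100 g: 84.66 g I, 15.34 g Na.
I: 84.66 g ÷ 126.90 g/mol = 0.6671 mol
Na: 15.34 g ÷ 22.99 g/mol = 0.6672 mol
Divide by the smallest (0.6671 mol I): I 1.000, Na 1.000
→ INa

INa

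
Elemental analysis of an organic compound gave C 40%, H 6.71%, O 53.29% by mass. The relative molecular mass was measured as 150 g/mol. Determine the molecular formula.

Assume 100 g: 40 g C, 6.71 g H, 53.29 g O.
C: 40 g ÷ 12.01 g/mol = 3.331 mol
H: 6.71 g ÷ 1.008 g/mol = 6.657 mol
O: 53.29 g ÷ 16.00 g/mol = 3.331 mol
Ratios (÷ 3.331): C 1.000, H 1.999, O 1.000
≈ 1:2:1 → CH2O
Empirical-formula mass = 30.03 g/mol
n = 150 / 30.03 = 5.00 ≈ 5
Molecular formula = (CH2O)×5 = C5H10O5

C5H10O5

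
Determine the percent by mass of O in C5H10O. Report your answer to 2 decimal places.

18.58%

Molar mass = 5(12.01) + 10(1.008) + 1(16.00) = 86.130 g/mol
Mass of O per mole = 1 × 16.00 = 16.000 g
% O = 16.000 / 86.130 × 100 = 18.58%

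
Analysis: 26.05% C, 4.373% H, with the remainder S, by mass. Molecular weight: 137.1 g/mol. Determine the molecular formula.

Assume 100 g: 26.05 g C, 4.373 g H, 69.577 g S.
C: 26.05 g ÷ 12.01 g/mol = 2.169 mol
H: 4.373 g ÷ 1.008 g/mol = 4.338 mol
S: 69.577 g ÷ 32.07 g/mol = 2.17 mol
Divide by the smallest (2.169 mol C): C 1.000, H 2.000, S 1.000
≈ 1:2:1 → CH2S
Empirical-formula mass = 46.10 g/mol
n = 137.1 / 46.10 = 2.97 ≈ 3
Molecular formula = (CH2S)×3 = C3H6S3

C3H6S3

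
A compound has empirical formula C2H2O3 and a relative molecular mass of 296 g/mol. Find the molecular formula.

C8H8O12

Empirical-formula mass = 74.04 g/mol
n = 296 / 74.04 = 4.00 ≈ 4
Molecular formula = (C2H2O3)4 = C8H8O12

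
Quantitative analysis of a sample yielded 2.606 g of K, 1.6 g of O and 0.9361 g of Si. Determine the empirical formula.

K2O3Si

K: 2.606 g ÷ 39.10 g/mol = 0.06665 mol
O: 1.6 g ÷ 16.00 g/mol = 0.1 mol
Si: 0.9361 g ÷ 28.09 g/mol = 0.03333 mol
Smallest is Si at 0.03333 mol; normalising gives K 2.000, O 3.001, Si 1.000
≈ 2:3:1 → K2O3Si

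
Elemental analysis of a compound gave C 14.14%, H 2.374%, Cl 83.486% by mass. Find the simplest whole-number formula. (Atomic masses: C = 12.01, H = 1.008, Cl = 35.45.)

CH2Cl2

Assume 100 g: 14.14 g C, 2.374 g H, 83.486 g Cl.
n(C) = 14.14/12.01 = 1.177, n(H) = 2.374/1.008 = 2.355, n(Cl) = 83.486/35.45 = 2.355
Divide by the smallest (1.177 mol C): C 1.000, H 2.000, Cl 2.000
≈ 1:2:2 → CH2Cl2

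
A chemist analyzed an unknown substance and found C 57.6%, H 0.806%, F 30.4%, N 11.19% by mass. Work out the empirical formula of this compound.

Assume 100 g: 57.6 g C, 0.806 g H, 30.4 g F, 11.19 g N.
C: 57.6 g ÷ 12.01 g/mol = 4.796 mol
H: 0.806 g ÷ 1.008 g/mol = 0.7996 mol
F: 30.4 g ÷ 19.00 g/mol = 1.6 mol
N: 11.19 g ÷ 14.01 g/mol = 0.7987 mol
Divide by the smallest (0.7987 mol N): C 6.005, H 1.001, F 2.003, N 1.000
→ C6HF2N

C6HF2N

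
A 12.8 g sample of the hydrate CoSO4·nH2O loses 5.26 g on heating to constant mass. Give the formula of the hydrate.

CoSO4·6H2O

Mass of anhydrous CoSO4 = 12.8 − 5.26 = 7.54 g
mol H2O = 5.26 / 18.02 = 0.2919
Molar mass of CoSO4 = 155.00 g/mol → mol CoSO4 = 7.54 / 155.00 = 0.04865
n = 0.2919 / 0.04865 = 6.00 ≈ 6 → CoSO4·6H2O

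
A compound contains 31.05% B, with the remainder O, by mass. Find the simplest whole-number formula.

Assume 100 g: 31.05 g B, 68.95 g O.
n(B) = 31.05/10.81 = 2.872, n(O) = 68.95/16.00 = 4.309
Ratios (÷ 2.872): B 1.000, O 1.500
×2: B 2.00, O 3.00 → B2O3

B2O3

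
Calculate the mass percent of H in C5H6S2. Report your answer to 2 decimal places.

Molar mass = 5(12.01) + 6(1.008) + 2(32.07) = 130.238 g/mol
Mass of H per mole = 6 × 1.008 = 6.048 g
% H = 6.048 / 130.238 × 100 = 4.64%

4.64%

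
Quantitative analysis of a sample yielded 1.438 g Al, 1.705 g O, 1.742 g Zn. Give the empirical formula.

Moles — Al: 1.438 / 26.98 = 0.0533 mol; O: 1.705 / 16.00 = 0.1066 mol; Zn: 1.742 / 65.38 = 0.02664 mol
Ratios (÷ 0.02664): Al 2.000, O 3.999, Zn 1.000
Ratio ≈ 2:4:1, so the empirical formula is Al2O4Zn

Al2O4Zn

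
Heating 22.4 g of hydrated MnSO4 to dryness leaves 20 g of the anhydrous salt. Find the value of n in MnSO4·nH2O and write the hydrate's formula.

MnSO4·H2O

Mass of water lost = 22.4 − 20 = 2.4 g → 2.4 / 18.02 = 0.1332 mol H2O
Molar mass of MnSO4 = 151.01 g/mol → mol MnSO4 = 20 / 151.01 = 0.1324
n = 0.1332 / 0.1324 = 1.01 ≈ 1 → MnSO4·H2O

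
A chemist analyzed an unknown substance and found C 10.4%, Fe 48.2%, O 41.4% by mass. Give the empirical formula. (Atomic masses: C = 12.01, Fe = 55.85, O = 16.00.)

CFeO3

Assume 100 g: 10.4 g C, 48.2 g Fe, 41.4 g O.
n(C) = 10.4/12.01 = 0.8659, n(Fe) = 48.2/55.85 = 0.863, n(O) = 41.4/16.00 = 2.587
Smallest is Fe at 0.863 mol; normalising gives C 1.003, Fe 1.000, O 2.998
→ CFeO3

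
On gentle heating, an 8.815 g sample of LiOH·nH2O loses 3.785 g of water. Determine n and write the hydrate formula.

LiOH·H2O

Mass of anhydrous LiOH = 8.815 − 3.785 = 5.03 g
mol H2O = 3.785 / 18.02 = 0.21
Molar mass of LiOH = 23.95 g/mol → mol LiOH = 5.03 / 23.95 = 0.21
n = 0.21 / 0.21 = 1.00 ≈ 1 → LiOH·H2O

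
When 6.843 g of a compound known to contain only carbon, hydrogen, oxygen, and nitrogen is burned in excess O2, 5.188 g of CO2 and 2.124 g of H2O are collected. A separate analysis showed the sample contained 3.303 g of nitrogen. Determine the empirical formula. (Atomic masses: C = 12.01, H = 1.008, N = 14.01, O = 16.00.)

CH2N2O

mol C = 5.188 / 44.01 = 0.1179; mass C = 0.1179 × 12.01 = 1.416 g
mol H = 2 × (2.124 / 18.02) = 0.2357; mass H = 0.2357 × 1.008 = 0.2376 g
mol N = 3.303 / 14.01 = 0.2358
mass O = 6.843 − (4.956) = 1.887 g → mol O = 0.1179
Divide by the smallest (0.1179 mol C): C 1.000, H 2.000, N 2.000, O 1.000
→ CH2N2O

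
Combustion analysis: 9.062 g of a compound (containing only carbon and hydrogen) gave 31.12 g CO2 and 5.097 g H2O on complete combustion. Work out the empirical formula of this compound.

mol C = 31.12 / 44.01 = 0.7071; mass C = 0.7071 × 12.01 = 8.492 g
mol H = 2 × (5.097 / 18.02) = 0.5657; mass H = 0.5657 × 1.008 = 0.5702 g
Ratios (÷ 0.5657): C 1.250, H 1.000
Multiply by 4: C 5.00, H 4.00 → C5H4

C5H4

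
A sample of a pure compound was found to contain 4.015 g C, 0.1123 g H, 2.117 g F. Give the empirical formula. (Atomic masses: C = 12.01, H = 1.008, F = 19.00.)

C3HF

n(C) = 4.015/12.01 = 0.3343, n(H) = 0.1123/1.008 = 0.1114, n(F) = 2.117/19.00 = 0.1114
Smallest is H at 0.1114 mol; normalising gives C 3.001, H 1.000, F 1.000
→ C3HF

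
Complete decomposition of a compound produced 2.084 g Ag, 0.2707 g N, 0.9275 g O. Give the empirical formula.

AgNO3

n(Ag) = 2.084/107.87 = 0.01932, n(N) = 0.2707/14.01 = 0.01932, n(O) = 0.9275/16.00 = 0.05797
Smallest is Ag at 0.01932 mol; normalising gives Ag 1.000, N 1.000, O 3.001
≈ 1:1:3 → AgNO3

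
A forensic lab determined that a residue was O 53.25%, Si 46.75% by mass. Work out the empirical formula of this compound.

O2Si

Assume 100 g: 53.25 g O, 46.75 g Si.
n(O) = 53.25/16.00 = 3.328, n(Si) = 46.75/28.09 = 1.664
Divide by the smallest (1.664 mol Si): O 2.000, Si 1.000
Ratio ≈ 2:1, so the empirical formula is O2Si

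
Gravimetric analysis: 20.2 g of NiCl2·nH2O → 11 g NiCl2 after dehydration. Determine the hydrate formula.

Mass of water lost = 20.2 − 11 = 9.2 g → 9.2 / 18.02 = 0.5105 mol H2O
Molar mass of NiCl2 = 129.59 g/mol → mol NiCl2 = 11 / 129.59 = 0.08488
n = 0.5105 / 0.08488 = 6.01 ≈ 6 → NiCl2·6H2O

NiCl2·6H2O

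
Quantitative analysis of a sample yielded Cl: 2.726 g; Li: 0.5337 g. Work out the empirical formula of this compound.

Cl: 2.726 g ÷ 35.45 g/mol = 0.0769 mol
Li: 0.5337 g ÷ 6.94 g/mol = 0.0769 mol
Divide by the smallest (0.0769 mol Cl): Cl 1.000, Li 1.000
≈ 1:1 → ClLi

ClLi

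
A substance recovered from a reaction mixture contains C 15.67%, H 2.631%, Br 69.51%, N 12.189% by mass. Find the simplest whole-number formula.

Assume 100 g: 15.67 g C, 2.631 g H, 69.51 g Br, 12.189 g N.
n(C) = 15.67/12.01 = 1.305, n(H) = 2.631/1.008 = 2.61, n(Br) = 69.51/79.90 = 0.87, n(N) = 12.189/14.01 = 0.87
Ratios (÷ 0.87): C 1.500, H 3.000, Br 1.000, N 1.000
Multiply by 2: C 3.00, H 6.00, Br 2.00, N 2.00 → C3H6Br2N2

C3H6Br2N2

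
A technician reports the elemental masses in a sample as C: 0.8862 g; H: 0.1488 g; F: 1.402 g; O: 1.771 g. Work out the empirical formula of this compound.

C: 0.8862 g ÷ 12.01 g/mol = 0.07379 mol
H: 0.1488 g ÷ 1.008 g/mol = 0.1476 mol
F: 1.402 g ÷ 19.00 g/mol = 0.07379 mol
O: 1.771 g ÷ 16.00 g/mol = 0.1107 mol
Ratios (÷ 0.07379): C 1.000, H 2.001, F 1.000, O 1.500
×2: C 2.00, H 4.00, F 2.00, O 3.00 → C2H4F2O3

C2H4F2O3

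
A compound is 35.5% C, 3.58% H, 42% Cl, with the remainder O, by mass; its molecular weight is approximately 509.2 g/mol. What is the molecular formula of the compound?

C15H18Cl6O6

Assume 100 g: 35.5 g C, 3.58 g H, 42 g Cl, 18.92 g O.
C: 35.5 g ÷ 12.01 g/mol = 2.956 mol
H: 3.58 g ÷ 1.008 g/mol = 3.552 mol
Cl: 42 g ÷ 35.45 g/mol = 1.185 mol
O: 18.92 g ÷ 16.00 g/mol = 1.183 mol
Ratios (÷ 1.183): C 2.500, H 3.003, Cl 1.002, O 1.000
×2: C 5.00, H 6.01, Cl 2.00, O 2.00 → C5H6Cl2O2
Empirical-formula mass = 169.00 g/mol
n = 509.2 / 169.00 = 3.01 ≈ 3
Molecular formula = (C5H6Cl2O2)×3 = C15H18Cl6O6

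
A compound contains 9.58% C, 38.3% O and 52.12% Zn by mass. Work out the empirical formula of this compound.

CO3Zn

Assume 100 g: 9.58 g C, 38.3 g O, 52.12 g Zn.
Moles — C: 9.58 / 12.01 = 0.7977 mol; O: 38.3 / 16.00 = 2.394 mol; Zn: 52.12 / 65.38 = 0.7972 mol
Smallest is Zn at 0.7972 mol; normalising gives C 1.001, O 3.003, Zn 1.000
→ CO3Zn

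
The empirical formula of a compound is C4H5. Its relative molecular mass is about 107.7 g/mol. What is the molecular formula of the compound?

C8H10

Empirical-formula mass = 53.08 g/mol
n = 107.7 / 53.08 = 2.03 ≈ 2
Molecular formula = (C4H5)2 = C8H10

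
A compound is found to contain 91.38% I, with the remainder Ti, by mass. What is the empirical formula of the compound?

I4Ti

Assume 100 g: 91.38 g I, 8.62 g Ti.
Moles — I: 91.38 / 126.90 = 0.7201 mol; Ti: 8.62 / 47.87 = 0.1801 mol
Divide by the smallest (0.1801 mol Ti): I 3.999, Ti 1.000
≈ 4:1 → I4Ti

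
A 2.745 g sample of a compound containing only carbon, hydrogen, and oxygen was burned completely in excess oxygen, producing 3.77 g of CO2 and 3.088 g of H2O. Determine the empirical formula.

mol C = 3.77 / 44.01 = 0.08566; mass C = 0.08566 × 12.01 = 1.029 g
mol H = 2 × (3.088 / 18.02) = 0.3427; mass H = 0.3427 × 1.008 = 0.3455 g
mass O = 2.745 − (1.374) = 1.371 g → mol O = 0.08567
Divide by the smallest (0.08566 mol C): C 1.000, H 4.001, O 1.000
→ CH4O

CH4O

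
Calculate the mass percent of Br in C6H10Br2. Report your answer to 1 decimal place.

66.0%

Molar mass = 6(12.01) + 10(1.008) + 2(79.90) = 241.940 g/mol
Mass of Br per mole = 2 × 79.90 = 159.800 g
% Br = 159.800 / 241.940 × 100 = 66.0%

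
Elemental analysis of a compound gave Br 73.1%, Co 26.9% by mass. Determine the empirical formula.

Br2Co

Assume 100 g: 73.1 g Br, 26.9 g Co.
Moles — Br: 73.1 / 79.90 = 0.9149 mol; Co: 26.9 / 58.93 = 0.4565 mol
Ratios (÷ 0.4565): Br 2.004, Co 1.000
→ Br2Co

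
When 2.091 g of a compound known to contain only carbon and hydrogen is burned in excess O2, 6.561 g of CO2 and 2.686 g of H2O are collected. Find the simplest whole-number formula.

CH2

mol C = 6.561 / 44.01 = 0.1491; mass C = 0.1491 × 12.01 = 1.790 g
mol H = 2 × (2.686 / 18.02) = 0.2981; mass H = 0.2981 × 1.008 = 0.3005 g
Ratios (÷ 0.1491): C 1.000, H 2.000
Ratio ≈ 1:2, so the empirical formula is CH2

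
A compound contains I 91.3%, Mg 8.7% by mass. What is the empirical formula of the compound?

Assume 100 g: 91.3 g I, 8.7 g Mg.
n(I) = 91.3/126.90 = 0.7195, n(Mg) = 8.7/24.31 = 0.3579
Divide by the smallest (0.3579 mol Mg): I 2.010, Mg 1.000
Ratio ≈ 2:1, so the empirical formula is I2Mg

I2Mg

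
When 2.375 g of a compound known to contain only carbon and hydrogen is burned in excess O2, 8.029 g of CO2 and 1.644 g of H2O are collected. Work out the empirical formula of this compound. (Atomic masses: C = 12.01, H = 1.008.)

mol C = 8.029 / 44.01 = 0.1824; mass C = 0.1824 × 12.01 = 2.191 g
mol H = 2 × (1.644 / 18.02) = 0.1825; mass H = 0.1825 × 1.008 = 0.1839 g
Ratios (÷ 0.1824): C 1.000, H 1.000
≈ 1:1 → CH

CH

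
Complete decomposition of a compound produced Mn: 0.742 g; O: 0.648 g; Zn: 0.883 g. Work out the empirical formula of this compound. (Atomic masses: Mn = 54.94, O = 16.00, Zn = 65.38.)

MnO3Zn

Moles — Mn: 0.742 / 54.94 = 0.01351 mol; O: 0.648 / 16.00 = 0.0405 mol; Zn: 0.883 / 65.38 = 0.01351 mol
Divide by the smallest (0.01351 mol Mn): Mn 1.000, O 2.999, Zn 1.000
→ MnO3Zn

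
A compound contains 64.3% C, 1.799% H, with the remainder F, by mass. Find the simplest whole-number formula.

Assume 100 g: 64.3 g C, 1.799 g H, 33.901 g F.
C: 64.3 g ÷ 12.01 g/mol = 5.354 mol
H: 1.799 g ÷ 1.008 g/mol = 1.785 mol
F: 33.901 g ÷ 19.00 g/mol = 1.784 mol
Smallest is F at 1.784 mol; normalising gives C 3.001, H 1.000, F 1.000
Ratio ≈ 3:1:1, so the empirical formula is C3HF

C3HF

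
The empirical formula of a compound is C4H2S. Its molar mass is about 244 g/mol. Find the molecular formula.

Empirical-formula mass = 82.13 g/mol
n = 244 / 82.13 = 2.97 ≈ 3
Molecular formula = (C4H2S)3 = C12H6S3

C12H6S3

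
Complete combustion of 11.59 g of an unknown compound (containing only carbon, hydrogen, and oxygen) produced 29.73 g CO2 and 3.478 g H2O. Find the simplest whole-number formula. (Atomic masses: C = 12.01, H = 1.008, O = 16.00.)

C7H4O2

mol C = 29.73 / 44.01 = 0.6755; mass C = 0.6755 × 12.01 = 8.113 g
mol H = 2 × (3.478 / 18.02) = 0.3860; mass H = 0.3860 × 1.008 = 0.3891 g
mass O = 11.59 − (8.502) = 3.088 g → mol O = 0.1930
Smallest is O at 0.193 mol; normalising gives C 3.500, H 2.000, O 1.000
Scaling by 2: C 7.00, H 4.00, O 2.00 → C7H4O2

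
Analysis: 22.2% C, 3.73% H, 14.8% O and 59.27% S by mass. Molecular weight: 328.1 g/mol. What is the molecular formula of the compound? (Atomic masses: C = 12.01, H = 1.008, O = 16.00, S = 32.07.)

Assume 100 g: 22.2 g C, 3.73 g H, 14.8 g O, 59.27 g S.
C: 22.2 g ÷ 12.01 g/mol = 1.848 mol
H: 3.73 g ÷ 1.008 g/mol = 3.7 mol
O: 14.8 g ÷ 16.00 g/mol = 0.925 mol
S: 59.27 g ÷ 32.07 g/mol = 1.848 mol
Ratios (÷ 0.925): C 1.998, H 4.000, O 1.000, S 1.998
Ratio ≈ 2:4:1:2, so the empirical formula is C2H4OS2
Empirical-formula mass = 108.19 g/mol
n = 328.1 / 108.19 = 3.03 ≈ 3
Molecular formula = (C2H4OS2)×3 = C6H12O3S6

C6H12O3S6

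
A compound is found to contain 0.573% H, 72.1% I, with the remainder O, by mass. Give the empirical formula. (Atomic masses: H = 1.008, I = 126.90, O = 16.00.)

Assume 100 g: 0.573 g H, 72.1 g I, 27.33 g O.
Moles — H: 0.573 / 1.008 = 0.5685 mol; I: 72.1 / 126.90 = 0.5682 mol; O: 27.33 / 16.00 = 1.708 mol
Smallest is I at 0.5682 mol; normalising gives H 1.001, I 1.000, O 3.006
Ratio ≈ 1:1:3, so the empirical formula is HIO3

HIO3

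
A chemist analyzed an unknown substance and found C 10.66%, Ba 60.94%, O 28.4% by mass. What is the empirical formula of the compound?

C2BaO4

Assume 100 g: 10.66 g C, 60.94 g Ba, 28.4 g O.
n(C) = 10.66/12.01 = 0.8876, n(Ba) = 60.94/137.33 = 0.4437, n(O) = 28.4/16.00 = 1.775
Divide by the smallest (0.4437 mol Ba): C 2.000, Ba 1.000, O 4.000
Ratio ≈ 2:1:4, so the empirical formula is C2BaO4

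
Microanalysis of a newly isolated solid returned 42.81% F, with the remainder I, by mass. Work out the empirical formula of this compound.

F5I

Assume 100 g: 42.81 g F, 57.19 g I.
n(F) = 42.81/19.00 = 2.253, n(I) = 57.19/126.90 = 0.4507
Divide by the smallest (0.4507 mol I): F 5.000, I 1.000
≈ 5:1 → F5I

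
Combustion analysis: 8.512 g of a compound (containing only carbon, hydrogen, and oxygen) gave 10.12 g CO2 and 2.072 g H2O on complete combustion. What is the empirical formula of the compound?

C2H2O3

mol C = 10.12 / 44.01 = 0.2299; mass C = 0.2299 × 12.01 = 2.762 g
mol H = 2 × (2.072 / 18.02) = 0.2300; mass H = 0.2300 × 1.008 = 0.2318 g
mass O = 8.512 − (2.993) = 5.519 g → mol O = 0.3449
Divide by the smallest (0.2299 mol C): C 1.000, H 1.000, O 1.500
Multiply by 2: C 2.00, H 2.00, O 3.00 → C2H2O3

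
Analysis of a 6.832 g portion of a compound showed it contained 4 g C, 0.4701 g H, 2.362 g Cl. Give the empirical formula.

n(C) = 4/12.01 = 0.3331, n(H) = 0.4701/1.008 = 0.4664, n(Cl) = 2.362/35.45 = 0.06663
Smallest is Cl at 0.06663 mol; normalising gives C 4.999, H 6.999, Cl 1.000
≈ 5:7:1 → C5H7Cl

C5H7Cl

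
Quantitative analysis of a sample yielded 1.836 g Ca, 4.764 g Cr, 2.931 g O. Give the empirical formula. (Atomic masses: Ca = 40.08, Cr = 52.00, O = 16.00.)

n(Ca) = 1.836/40.08 = 0.04581, n(Cr) = 4.764/52.00 = 0.09162, n(O) = 2.931/16.00 = 0.1832
Divide by the smallest (0.04581 mol Ca): Ca 1.000, Cr 2.000, O 3.999
≈ 1:2:4 → CaCr2O4

CaCr2O4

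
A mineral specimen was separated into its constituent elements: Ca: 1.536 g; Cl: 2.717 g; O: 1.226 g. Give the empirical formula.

n(Ca) = 1.536/40.08 = 0.03832, n(Cl) = 2.717/35.45 = 0.07664, n(O) = 1.226/16.00 = 0.07662
Smallest is Ca at 0.03832 mol; normalising gives Ca 1.000, Cl 2.000, O 1.999
≈ 1:2:2 → CaCl2O2

CaCl2O2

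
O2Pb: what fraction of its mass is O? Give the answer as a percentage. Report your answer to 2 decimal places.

13.38%

Molar mass = 2(16.00) + 1(207.2) = 239.200 g/mol
Mass of O per mole = 2 × 16.00 = 32.000 g
% O = 32.000 / 239.200 × 100 = 13.38%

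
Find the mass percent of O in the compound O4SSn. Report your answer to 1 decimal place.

29.8%

Molar mass = 4(16.00) + 1(32.07) + 1(118.71) = 214.780 g/mol
Mass of O per mole = 4 × 16.00 = 64.000 g
% O = 64.000 / 214.780 × 100 = 29.8%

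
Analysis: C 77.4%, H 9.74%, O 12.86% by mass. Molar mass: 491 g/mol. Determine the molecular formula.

C32H48O4

Assume 100 g: 77.4 g C, 9.74 g H, 12.86 g O.
n(C) = 77.4/12.01 = 6.445, n(H) = 9.74/1.008 = 9.663, n(O) = 12.86/16.00 = 0.8037
Smallest is O at 0.8037 mol; normalising gives C 8.018, H 12.022, O 1.000
→ C8H12O
Empirical-formula mass = 124.18 g/mol
n = 491 / 124.18 = 3.95 ≈ 4
Molecular formula = (C8H12O)×4 = C32H48O4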